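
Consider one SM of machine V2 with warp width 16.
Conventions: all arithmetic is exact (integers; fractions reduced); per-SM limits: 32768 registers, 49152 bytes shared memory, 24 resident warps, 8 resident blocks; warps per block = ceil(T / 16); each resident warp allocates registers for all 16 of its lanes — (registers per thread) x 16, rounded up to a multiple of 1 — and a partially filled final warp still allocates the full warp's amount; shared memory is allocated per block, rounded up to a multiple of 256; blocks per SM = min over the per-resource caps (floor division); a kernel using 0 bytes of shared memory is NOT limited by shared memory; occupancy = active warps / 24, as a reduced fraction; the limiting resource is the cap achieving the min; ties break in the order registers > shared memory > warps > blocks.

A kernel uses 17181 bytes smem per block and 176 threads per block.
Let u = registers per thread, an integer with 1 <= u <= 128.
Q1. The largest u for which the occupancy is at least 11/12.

Answer: u = 93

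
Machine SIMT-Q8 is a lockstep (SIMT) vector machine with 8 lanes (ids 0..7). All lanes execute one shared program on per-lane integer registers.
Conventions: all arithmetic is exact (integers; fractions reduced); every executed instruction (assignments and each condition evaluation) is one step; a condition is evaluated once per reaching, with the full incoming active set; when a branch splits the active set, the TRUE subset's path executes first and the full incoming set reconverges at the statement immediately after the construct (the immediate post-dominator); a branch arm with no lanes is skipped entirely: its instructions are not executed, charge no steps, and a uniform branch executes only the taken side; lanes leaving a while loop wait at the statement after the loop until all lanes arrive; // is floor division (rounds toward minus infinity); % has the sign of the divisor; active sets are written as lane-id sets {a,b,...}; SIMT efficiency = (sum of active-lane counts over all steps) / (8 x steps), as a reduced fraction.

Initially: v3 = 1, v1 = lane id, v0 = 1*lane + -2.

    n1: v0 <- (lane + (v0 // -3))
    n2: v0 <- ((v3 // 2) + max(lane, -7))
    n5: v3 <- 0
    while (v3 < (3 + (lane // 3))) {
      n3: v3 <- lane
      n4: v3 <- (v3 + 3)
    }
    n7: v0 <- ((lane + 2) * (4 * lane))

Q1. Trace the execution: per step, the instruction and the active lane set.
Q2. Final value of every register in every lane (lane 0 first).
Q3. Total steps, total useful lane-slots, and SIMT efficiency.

step 0: v0 <- (lane + (v0 // -3))    {0,1,2,3,4,5,6,7}
step 1: v0 <- ((v3 // 2) + max(lane, -7)) {0,1,2,3,4,5,6,7}
step 2: v3 <- 0                      {0,1,2,3,4,5,6,7}
step 3: eval (v3 < (3 + (lane // 3))) {0,1,2,3,4,5,6,7}
step 4: v3 <- lane                   {0,1,2,3,4,5,6,7}
step 5: v3 <- (v3 + 3)               {0,1,2,3,4,5,6,7}
step 6: eval (v3 < (3 + (lane // 3))) {0,1,2,3,4,5,6,7}
step 7: v0 <- ((lane + 2) * (4 * lane)) {0,1,2,3,4,5,6,7}

Answer: 8 steps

v3: 3,4,5,6,7,8,9,10
v1: 0,1,2,3,4,5,6,7
v0: 0,12,32,60,96,140,192,252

steps = 8; useful = 64; efficiency = 64/64 = 1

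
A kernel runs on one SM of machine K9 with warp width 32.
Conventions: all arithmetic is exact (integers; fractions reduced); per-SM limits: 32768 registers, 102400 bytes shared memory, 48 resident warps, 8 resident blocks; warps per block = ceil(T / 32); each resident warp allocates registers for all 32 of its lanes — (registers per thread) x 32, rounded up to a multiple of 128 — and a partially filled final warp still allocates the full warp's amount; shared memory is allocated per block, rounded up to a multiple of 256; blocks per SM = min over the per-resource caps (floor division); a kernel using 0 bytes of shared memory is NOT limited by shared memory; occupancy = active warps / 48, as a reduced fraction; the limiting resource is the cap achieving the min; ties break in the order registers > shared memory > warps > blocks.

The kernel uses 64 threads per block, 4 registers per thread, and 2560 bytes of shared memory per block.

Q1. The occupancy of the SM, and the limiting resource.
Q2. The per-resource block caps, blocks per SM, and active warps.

Answer: occupancy 1/3, limited by blocks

registers: 128 blocks
shared memory: 40 blocks
warps: 24 blocks
blocks: 8 blocks

Answer: 8 blocks, 16 active warps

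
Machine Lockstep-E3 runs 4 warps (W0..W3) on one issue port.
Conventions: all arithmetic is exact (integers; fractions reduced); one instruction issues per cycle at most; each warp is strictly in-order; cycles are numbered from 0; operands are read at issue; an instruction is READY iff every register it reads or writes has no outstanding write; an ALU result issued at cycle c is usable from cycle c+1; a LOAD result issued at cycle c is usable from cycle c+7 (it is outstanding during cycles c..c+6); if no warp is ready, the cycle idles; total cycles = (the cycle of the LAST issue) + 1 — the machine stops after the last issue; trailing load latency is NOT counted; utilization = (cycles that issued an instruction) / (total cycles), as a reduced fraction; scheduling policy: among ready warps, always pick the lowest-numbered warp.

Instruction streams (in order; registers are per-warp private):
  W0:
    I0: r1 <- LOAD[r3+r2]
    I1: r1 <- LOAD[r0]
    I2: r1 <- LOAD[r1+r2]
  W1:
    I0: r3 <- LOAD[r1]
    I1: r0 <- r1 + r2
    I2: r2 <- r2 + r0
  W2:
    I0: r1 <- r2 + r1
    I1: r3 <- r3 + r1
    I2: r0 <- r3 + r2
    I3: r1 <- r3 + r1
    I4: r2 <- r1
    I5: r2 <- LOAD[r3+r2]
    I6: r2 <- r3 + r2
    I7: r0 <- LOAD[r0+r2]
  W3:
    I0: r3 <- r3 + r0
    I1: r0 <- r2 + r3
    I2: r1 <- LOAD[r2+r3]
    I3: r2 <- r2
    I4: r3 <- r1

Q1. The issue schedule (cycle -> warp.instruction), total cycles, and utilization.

cycle 0: W0.I0
cycle 1: W1.I0
cycle 2: W1.I1
cycle 3: W1.I2
cycle 4: W2.I0
cycle 5: W2.I1
cycle 6: W2.I2
cycle 7: W0.I1
cycle 8: W2.I3
cycle 9: W2.I4
cycle 10: W2.I5
cycle 11: W3.I0
cycle 12: W3.I1
cycle 13: W3.I2
cycle 14: W0.I2
cycle 15: W3.I3
cycle 16: idle
cycle 17: W2.I6
cycle 18: W2.I7
cycle 19: idle
cycle 20: W3.I4

Answer: 21 cycles, utilization 19/21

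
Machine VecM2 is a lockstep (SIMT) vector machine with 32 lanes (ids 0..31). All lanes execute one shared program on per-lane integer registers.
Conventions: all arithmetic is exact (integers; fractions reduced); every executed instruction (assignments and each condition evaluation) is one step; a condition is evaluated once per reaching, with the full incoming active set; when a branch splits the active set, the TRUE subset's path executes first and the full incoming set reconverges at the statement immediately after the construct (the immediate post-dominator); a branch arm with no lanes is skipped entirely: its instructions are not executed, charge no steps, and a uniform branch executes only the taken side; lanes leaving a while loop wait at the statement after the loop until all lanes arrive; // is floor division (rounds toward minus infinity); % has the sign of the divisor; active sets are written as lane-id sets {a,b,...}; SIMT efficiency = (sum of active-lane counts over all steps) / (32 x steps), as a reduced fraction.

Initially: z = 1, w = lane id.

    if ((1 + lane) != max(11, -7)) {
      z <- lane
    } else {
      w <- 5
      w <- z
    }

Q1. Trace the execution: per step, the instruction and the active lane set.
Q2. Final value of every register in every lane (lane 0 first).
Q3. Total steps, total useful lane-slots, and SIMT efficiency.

step 0: eval ((1 + lane) != max(11, -7)) {0,1,2,3,4,5,6,7,8,9,10,11,12,13,14,15,16,17,18,19,20,21,22,23,24,25,26,27,28,29,30,31}
step 1: z <- lane                    {0,1,2,3,4,5,6,7,8,9,11,12,13,14,15,16,17,18,19,20,21,22,23,24,25,26,27,28,29,30,31}
step 2: w <- 5                       {10}
step 3: w <- z                       {10}

Answer: 4 steps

z: 0,1,2,3,4,5,6,7,8,9,1,11,12,13,14,15,16,17,18,19,20,21,22,23,24,25,26,27,28,29,30,31
w: 0,1,2,3,4,5,6,7,8,9,1,11,12,13,14,15,16,17,18,19,20,21,22,23,24,25,26,27,28,29,30,31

steps = 4; useful = 65; efficiency = 65/128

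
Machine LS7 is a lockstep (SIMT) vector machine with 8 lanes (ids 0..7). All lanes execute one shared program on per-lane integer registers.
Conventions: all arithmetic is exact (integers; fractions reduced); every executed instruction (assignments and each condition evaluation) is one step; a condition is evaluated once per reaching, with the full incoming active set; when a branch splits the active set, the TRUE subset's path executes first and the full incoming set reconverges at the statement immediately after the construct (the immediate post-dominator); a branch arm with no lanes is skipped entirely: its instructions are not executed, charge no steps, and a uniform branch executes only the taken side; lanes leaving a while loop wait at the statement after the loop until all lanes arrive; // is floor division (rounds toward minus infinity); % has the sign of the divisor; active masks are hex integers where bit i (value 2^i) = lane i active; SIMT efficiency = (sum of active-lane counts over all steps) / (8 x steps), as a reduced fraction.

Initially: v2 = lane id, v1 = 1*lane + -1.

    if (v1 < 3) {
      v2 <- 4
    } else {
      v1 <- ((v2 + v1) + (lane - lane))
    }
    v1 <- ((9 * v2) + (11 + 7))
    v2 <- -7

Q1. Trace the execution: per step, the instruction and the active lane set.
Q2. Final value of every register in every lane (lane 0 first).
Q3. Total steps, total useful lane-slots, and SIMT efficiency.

step 0: eval (v1 < 3)                0xff
step 1: v2 <- 4                      0x0f
step 2: v1 <- ((v2 + v1) + (lane - lane)) 0xf0
step 3: v1 <- ((9 * v2) + (11 + 7))  0xff
step 4: v2 <- -7                     0xff

Answer: 5 steps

v2: -7,-7,-7,-7,-7,-7,-7,-7
v1: 54,54,54,54,54,63,72,81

steps = 5; useful = 32; efficiency = 32/40 = 4/5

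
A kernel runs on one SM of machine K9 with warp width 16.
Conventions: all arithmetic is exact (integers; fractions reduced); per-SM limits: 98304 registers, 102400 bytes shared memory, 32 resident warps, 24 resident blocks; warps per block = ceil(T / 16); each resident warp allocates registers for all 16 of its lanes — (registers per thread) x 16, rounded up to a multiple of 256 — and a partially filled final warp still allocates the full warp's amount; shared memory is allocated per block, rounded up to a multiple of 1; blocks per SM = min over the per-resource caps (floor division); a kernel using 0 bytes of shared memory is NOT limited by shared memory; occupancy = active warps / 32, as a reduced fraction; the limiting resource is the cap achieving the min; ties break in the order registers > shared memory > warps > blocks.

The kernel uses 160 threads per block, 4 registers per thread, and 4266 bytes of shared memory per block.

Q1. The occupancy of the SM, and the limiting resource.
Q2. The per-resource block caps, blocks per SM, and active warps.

Answer: occupancy 15/16, limited by warps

registers: 38 blocks
shared memory: 24 blocks
warps: 3 blocks
blocks: 24 blocks

Answer: 3 blocks, 30 active warps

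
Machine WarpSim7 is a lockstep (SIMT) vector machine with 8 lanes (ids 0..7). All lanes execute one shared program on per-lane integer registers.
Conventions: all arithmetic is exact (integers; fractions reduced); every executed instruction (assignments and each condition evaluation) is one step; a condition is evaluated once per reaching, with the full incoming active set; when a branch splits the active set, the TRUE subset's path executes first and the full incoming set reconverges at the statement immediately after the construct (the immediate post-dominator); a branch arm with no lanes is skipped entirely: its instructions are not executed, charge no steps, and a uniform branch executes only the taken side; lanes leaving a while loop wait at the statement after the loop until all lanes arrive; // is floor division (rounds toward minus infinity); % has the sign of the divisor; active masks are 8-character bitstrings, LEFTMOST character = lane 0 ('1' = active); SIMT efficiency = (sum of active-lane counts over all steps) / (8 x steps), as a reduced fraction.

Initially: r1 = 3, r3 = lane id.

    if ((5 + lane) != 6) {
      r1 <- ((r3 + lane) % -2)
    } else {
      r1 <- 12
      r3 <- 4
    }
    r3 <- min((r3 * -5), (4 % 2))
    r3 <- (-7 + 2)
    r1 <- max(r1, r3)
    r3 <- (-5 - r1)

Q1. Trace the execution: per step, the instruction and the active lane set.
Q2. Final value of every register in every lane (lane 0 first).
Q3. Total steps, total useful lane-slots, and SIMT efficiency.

step 0: eval ((5 + lane) != 6)       11111111
step 1: r1 <- ((r3 + lane) % -2)     10111111
step 2: r1 <- 12                     01000000
step 3: r3 <- 4                      01000000
step 4: r3 <- min((r3 * -5), (4 % 2)) 11111111
step 5: r3 <- (-7 + 2)               11111111
step 6: r1 <- max(r1, r3)            11111111
step 7: r3 <- (-5 - r1)              11111111

Answer: 8 steps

r1: 0,12,0,0,0,0,0,0
r3: -5,-17,-5,-5,-5,-5,-5,-5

steps = 8; useful = 49; efficiency = 49/64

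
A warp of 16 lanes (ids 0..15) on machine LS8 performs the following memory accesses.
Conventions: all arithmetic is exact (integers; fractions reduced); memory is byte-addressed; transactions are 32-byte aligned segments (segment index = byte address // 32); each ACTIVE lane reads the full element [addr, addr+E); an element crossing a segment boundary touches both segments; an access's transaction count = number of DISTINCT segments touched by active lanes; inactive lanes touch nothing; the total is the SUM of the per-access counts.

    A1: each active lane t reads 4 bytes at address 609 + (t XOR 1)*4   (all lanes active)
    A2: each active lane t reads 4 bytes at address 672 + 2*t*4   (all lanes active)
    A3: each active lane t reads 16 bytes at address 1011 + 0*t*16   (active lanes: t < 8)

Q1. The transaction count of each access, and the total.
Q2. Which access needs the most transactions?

A1: 3 transactions
A2: 4 transactions
A3: 2 transactions

Answer: 3,4,2; total 9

Answer: A2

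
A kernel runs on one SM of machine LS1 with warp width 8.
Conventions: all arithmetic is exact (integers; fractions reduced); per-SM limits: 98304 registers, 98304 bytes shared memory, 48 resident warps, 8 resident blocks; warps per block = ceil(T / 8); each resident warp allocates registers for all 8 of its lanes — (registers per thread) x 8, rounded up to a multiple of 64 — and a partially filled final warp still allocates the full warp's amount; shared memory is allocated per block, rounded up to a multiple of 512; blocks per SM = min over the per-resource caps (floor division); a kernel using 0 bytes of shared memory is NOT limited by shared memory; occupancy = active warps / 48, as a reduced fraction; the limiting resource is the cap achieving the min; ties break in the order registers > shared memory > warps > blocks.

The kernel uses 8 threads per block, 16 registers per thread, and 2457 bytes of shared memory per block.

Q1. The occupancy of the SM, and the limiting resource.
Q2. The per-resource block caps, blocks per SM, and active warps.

Answer: occupancy 1/6, limited by blocks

registers: 768 blocks
shared memory: 38 blocks
warps: 48 blocks
blocks: 8 blocks

Answer: 8 blocks, 8 active warps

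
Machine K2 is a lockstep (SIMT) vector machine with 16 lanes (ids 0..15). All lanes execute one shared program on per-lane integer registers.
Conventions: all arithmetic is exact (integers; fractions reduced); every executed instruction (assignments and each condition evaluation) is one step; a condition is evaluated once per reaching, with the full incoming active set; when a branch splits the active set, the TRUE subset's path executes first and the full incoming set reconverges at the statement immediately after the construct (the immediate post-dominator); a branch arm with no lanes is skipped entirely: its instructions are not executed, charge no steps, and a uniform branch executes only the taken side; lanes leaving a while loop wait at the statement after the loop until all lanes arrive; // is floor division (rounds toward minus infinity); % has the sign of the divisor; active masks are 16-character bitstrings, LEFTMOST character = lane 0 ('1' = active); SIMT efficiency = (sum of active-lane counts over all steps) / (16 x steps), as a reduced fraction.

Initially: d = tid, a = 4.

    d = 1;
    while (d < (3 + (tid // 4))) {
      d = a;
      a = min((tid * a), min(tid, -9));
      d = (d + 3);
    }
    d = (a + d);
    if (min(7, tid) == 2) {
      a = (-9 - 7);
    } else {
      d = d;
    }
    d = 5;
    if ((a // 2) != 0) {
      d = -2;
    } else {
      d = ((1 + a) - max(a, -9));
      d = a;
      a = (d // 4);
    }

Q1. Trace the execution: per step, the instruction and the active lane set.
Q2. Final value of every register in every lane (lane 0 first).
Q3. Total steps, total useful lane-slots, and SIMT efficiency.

step 0: d <- 1                       1111111111111111
step 1: eval (d < (3 + (tid // 4)))  1111111111111111
step 2: d <- a                       1111111111111111
step 3: a <- min((tid * a), min(tid, -9)) 1111111111111111
step 4: d <- (d + 3)                 1111111111111111
step 5: eval (d < (3 + (tid // 4)))  1111111111111111
step 6: d <- (a + d)                 1111111111111111
step 7: eval (min(7, tid) == 2)      1111111111111111
step 8: a <- (-9 - 7)                0010000000000000
step 9: d <- d                       1101111111111111
step 10: d <- 5                       1111111111111111
step 11: eval ((a // 2) != 0)         1111111111111111
step 12: d <- -2                      1111111111111111

Answer: 13 steps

d: -2,-2,-2,-2,-2,-2,-2,-2,-2,-2,-2,-2,-2,-2,-2,-2
a: -9,-9,-16,-9,-9,-9,-9,-9,-9,-9,-9,-9,-9,-9,-9,-9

steps = 13; useful = 192; efficiency = 192/208 = 12/13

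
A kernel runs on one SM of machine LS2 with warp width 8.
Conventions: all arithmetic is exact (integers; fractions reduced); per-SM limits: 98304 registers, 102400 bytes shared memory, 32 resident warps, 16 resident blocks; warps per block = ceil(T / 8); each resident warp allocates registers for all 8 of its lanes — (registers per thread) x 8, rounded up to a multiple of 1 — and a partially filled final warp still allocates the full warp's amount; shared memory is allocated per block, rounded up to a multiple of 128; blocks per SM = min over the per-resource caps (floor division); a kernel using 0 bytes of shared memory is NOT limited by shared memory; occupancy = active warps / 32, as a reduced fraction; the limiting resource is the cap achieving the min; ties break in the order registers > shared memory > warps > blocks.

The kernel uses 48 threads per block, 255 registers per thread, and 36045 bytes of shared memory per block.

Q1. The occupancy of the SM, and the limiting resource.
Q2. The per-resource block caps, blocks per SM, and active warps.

Answer: occupancy 3/8, limited by shared memory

registers: 8 blocks
shared memory: 2 blocks
warps: 5 blocks
blocks: 16 blocks

Answer: 2 blocks, 12 active warps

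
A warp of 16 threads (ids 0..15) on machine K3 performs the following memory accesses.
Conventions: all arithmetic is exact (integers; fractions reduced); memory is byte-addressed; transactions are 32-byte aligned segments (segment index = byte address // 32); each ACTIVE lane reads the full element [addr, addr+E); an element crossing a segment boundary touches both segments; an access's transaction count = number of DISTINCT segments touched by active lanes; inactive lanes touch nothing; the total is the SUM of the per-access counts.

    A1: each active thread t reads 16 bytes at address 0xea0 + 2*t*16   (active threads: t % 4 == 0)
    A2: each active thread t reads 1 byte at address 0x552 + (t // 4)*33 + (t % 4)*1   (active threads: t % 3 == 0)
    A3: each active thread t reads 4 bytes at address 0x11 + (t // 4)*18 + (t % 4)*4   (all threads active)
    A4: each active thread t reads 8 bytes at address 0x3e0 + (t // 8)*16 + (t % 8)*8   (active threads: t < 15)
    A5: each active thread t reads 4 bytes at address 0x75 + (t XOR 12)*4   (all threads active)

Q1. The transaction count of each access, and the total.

A1: 4 transactions
A2: 4 transactions
A3: 3 transactions
A4: 3 transactions
A5: 3 transactions

Answer: 4,4,3,3,3; total 17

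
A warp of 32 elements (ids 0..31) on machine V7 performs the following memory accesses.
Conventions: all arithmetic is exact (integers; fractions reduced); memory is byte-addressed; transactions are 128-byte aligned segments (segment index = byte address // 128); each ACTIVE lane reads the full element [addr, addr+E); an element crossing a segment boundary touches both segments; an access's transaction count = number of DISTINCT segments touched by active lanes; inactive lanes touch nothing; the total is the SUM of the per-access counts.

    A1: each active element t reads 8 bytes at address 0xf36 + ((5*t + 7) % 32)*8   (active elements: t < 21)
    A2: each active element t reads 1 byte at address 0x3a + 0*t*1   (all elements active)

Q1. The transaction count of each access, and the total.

A1: 3 transactions
A2: 1 transaction

Answer: 3,1; total 4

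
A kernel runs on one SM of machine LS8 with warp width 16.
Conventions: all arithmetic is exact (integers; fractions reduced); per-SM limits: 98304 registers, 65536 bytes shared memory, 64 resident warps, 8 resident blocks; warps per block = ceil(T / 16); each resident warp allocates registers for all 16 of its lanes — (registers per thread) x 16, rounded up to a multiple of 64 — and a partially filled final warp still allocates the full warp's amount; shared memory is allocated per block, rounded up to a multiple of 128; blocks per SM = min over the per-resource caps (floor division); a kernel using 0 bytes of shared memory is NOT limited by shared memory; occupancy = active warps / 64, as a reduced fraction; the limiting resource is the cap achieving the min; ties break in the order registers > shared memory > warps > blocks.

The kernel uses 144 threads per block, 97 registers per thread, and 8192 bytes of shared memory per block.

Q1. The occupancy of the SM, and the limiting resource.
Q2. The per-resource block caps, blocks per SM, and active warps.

Answer: occupancy 27/32, limited by registers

registers: 6 blocks
shared memory: 8 blocks
warps: 7 blocks
blocks: 8 blocks

Answer: 6 blocks, 54 active warps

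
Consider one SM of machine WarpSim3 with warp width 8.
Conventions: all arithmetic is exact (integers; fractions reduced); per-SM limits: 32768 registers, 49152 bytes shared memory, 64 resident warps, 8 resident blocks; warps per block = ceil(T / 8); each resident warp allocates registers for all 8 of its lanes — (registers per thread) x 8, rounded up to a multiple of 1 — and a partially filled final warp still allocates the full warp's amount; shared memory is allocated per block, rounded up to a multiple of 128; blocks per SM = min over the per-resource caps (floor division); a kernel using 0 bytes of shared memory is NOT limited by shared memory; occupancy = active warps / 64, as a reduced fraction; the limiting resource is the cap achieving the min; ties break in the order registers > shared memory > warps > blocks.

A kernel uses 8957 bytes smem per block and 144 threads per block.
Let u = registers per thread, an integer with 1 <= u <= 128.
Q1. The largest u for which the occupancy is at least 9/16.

Answer: u = 113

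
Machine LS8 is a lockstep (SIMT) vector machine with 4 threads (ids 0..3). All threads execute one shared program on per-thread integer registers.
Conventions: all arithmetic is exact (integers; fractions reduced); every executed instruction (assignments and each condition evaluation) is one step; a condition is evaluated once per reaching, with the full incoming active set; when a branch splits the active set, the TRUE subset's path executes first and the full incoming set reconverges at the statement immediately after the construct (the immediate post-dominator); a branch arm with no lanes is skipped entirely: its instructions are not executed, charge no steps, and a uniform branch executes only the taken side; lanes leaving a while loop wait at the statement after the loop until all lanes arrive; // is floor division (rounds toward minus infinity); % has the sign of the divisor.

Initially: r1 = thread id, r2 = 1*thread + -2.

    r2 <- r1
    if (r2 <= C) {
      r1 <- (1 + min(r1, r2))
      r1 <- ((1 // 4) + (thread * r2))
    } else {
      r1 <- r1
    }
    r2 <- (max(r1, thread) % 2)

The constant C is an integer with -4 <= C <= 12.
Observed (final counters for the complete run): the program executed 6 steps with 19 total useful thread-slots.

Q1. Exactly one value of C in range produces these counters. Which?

Answer: C = 2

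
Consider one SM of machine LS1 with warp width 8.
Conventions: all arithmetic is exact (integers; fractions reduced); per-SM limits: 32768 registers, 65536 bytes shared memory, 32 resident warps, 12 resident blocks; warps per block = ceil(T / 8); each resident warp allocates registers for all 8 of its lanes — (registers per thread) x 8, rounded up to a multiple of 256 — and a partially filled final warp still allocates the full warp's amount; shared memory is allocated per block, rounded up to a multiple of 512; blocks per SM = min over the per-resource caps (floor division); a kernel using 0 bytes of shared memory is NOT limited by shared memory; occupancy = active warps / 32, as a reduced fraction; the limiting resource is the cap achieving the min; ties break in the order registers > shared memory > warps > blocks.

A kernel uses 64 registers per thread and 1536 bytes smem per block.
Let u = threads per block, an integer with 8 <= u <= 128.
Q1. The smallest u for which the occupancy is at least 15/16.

Answer: u = 17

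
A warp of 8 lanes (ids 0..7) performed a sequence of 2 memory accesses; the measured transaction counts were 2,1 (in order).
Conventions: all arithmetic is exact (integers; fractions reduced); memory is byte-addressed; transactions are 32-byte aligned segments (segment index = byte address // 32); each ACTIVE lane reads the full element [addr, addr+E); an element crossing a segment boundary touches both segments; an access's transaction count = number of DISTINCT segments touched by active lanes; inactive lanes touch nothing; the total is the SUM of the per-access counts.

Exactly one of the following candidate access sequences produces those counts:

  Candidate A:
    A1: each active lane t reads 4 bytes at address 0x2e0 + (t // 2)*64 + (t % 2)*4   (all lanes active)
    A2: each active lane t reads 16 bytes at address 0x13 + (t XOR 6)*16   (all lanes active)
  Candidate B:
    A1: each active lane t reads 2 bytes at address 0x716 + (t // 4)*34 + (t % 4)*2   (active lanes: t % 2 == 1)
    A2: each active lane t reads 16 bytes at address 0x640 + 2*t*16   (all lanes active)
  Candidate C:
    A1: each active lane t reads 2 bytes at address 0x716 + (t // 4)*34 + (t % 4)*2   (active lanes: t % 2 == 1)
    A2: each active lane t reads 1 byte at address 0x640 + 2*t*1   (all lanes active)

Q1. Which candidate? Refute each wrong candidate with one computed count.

A: A1 gives 4 transactions, not 2
B: A2 gives 8 transactions, not 1
C: all counts match (2,1)

Answer: C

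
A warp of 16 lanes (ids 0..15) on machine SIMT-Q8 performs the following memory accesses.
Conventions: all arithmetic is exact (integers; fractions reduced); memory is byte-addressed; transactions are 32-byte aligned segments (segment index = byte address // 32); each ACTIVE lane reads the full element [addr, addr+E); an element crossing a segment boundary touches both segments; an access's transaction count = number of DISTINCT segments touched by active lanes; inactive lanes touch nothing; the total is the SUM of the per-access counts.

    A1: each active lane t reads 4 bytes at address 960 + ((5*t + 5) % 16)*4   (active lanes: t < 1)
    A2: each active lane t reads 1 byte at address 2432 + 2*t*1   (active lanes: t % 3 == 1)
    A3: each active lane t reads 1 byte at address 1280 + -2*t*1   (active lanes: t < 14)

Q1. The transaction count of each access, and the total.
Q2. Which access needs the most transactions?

A1: 1 transaction
A2: 1 transaction
A3: 2 transactions

Answer: 1,1,2; total 4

Answer: A3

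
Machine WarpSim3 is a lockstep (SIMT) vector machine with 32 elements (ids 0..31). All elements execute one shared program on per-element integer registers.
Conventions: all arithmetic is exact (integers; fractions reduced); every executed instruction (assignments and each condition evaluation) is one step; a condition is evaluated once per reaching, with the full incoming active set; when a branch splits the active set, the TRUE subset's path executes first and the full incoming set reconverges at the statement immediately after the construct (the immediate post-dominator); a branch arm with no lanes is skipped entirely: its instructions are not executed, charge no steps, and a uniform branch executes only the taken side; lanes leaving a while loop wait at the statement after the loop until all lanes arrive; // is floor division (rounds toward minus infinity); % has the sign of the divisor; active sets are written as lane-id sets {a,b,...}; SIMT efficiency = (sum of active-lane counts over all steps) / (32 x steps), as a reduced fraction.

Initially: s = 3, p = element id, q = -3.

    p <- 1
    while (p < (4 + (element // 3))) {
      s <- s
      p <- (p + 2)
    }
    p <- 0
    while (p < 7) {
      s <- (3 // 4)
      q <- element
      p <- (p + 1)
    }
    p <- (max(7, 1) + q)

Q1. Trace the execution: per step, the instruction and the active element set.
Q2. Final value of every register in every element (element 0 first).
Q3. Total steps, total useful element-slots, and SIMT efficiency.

step 0: p <- 1                       {0,1,2,3,4,5,6,7,8,9,10,11,12,13,14,15,16,17,18,19,20,21,22,23,24,25,26,27,28,29,30,31}
step 1: eval (p < (4 + (element // 3))) {0,1,2,3,4,5,6,7,8,9,10,11,12,13,14,15,16,17,18,19,20,21,22,23,24,25,26,27,28,29,30,31}
step 2: s <- s                       {0,1,2,3,4,5,6,7,8,9,10,11,12,13,14,15,16,17,18,19,20,21,22,23,24,25,26,27,28,29,30,31}
step 3: p <- (p + 2)                 {0,1,2,3,4,5,6,7,8,9,10,11,12,13,14,15,16,17,18,19,20,21,22,23,24,25,26,27,28,29,30,31}
step 4: eval (p < (4 + (element // 3))) {0,1,2,3,4,5,6,7,8,9,10,11,12,13,14,15,16,17,18,19,20,21,22,23,24,25,26,27,28,29,30,31}
step 5: s <- s                       {0,1,2,3,4,5,6,7,8,9,10,11,12,13,14,15,16,17,18,19,20,21,22,23,24,25,26,27,28,29,30,31}
step 6: p <- (p + 2)                 {0,1,2,3,4,5,6,7,8,9,10,11,12,13,14,15,16,17,18,19,20,21,22,23,24,25,26,27,28,29,30,31}
step 7: eval (p < (4 + (element // 3))) {0,1,2,3,4,5,6,7,8,9,10,11,12,13,14,15,16,17,18,19,20,21,22,23,24,25,26,27,28,29,30,31}
step 8: s <- s                       {6,7,8,9,10,11,12,13,14,15,16,17,18,19,20,21,22,23,24,25,26,27,28,29,30,31}
step 9: p <- (p + 2)                 {6,7,8,9,10,11,12,13,14,15,16,17,18,19,20,21,22,23,24,25,26,27,28,29,30,31}
step 10: eval (p < (4 + (element // 3))) {6,7,8,9,10,11,12,13,14,15,16,17,18,19,20,21,22,23,24,25,26,27,28,29,30,31}
step 11: s <- s                       {12,13,14,15,16,17,18,19,20,21,22,23,24,25,26,27,28,29,30,31}
step 12: p <- (p + 2)                 {12,13,14,15,16,17,18,19,20,21,22,23,24,25,26,27,28,29,30,31}
step 13: eval (p < (4 + (element // 3))) {12,13,14,15,16,17,18,19,20,21,22,23,24,25,26,27,28,29,30,31}
step 14: s <- s                       {18,19,20,21,22,23,24,25,26,27,28,29,30,31}
step 15: p <- (p + 2)                 {18,19,20,21,22,23,24,25,26,27,28,29,30,31}
step 16: eval (p < (4 + (element // 3))) {18,19,20,21,22,23,24,25,26,27,28,29,30,31}
step 17: s <- s                       {24,25,26,27,28,29,30,31}
step 18: p <- (p + 2)                 {24,25,26,27,28,29,30,31}
step 19: eval (p < (4 + (element // 3))) {24,25,26,27,28,29,30,31}
step 20: s <- s                       {30,31}
step 21: p <- (p + 2)                 {30,31}
step 22: eval (p < (4 + (element // 3))) {30,31}
step 23: p <- 0                       {0,1,2,3,4,5,6,7,8,9,10,11,12,13,14,15,16,17,18,19,20,21,22,23,24,25,26,27,28,29,30,31}
step 24: eval (p < 7)                 {0,1,2,3,4,5,6,7,8,9,10,11,12,13,14,15,16,17,18,19,20,21,22,23,24,25,26,27,28,29,30,31}
step 25: s <- (3 // 4)                {0,1,2,3,4,5,6,7,8,9,10,11,12,13,14,15,16,17,18,19,20,21,22,23,24,25,26,27,28,29,30,31}
step 26: q <- element                 {0,1,2,3,4,5,6,7,8,9,10,11,12,13,14,15,16,17,18,19,20,21,22,23,24,25,26,27,28,29,30,31}
step 27: p <- (p + 1)                 {0,1,2,3,4,5,6,7,8,9,10,11,12,13,14,15,16,17,18,19,20,21,22,23,24,25,26,27,28,29,30,31}
step 28: eval (p < 7)                 {0,1,2,3,4,5,6,7,8,9,10,11,12,13,14,15,16,17,18,19,20,21,22,23,24,25,26,27,28,29,30,31}
step 29: s <- (3 // 4)                {0,1,2,3,4,5,6,7,8,9,10,11,12,13,14,15,16,17,18,19,20,21,22,23,24,25,26,27,28,29,30,31}
step 30: q <- element                 {0,1,2,3,4,5,6,7,8,9,10,11,12,13,14,15,16,17,18,19,20,21,22,23,24,25,26,27,28,29,30,31}
step 31: p <- (p + 1)                 {0,1,2,3,4,5,6,7,8,9,10,11,12,13,14,15,16,17,18,19,20,21,22,23,24,25,26,27,28,29,30,31}
step 32: eval (p < 7)                 {0,1,2,3,4,5,6,7,8,9,10,11,12,13,14,15,16,17,18,19,20,21,22,23,24,25,26,27,28,29,30,31}
step 33: s <- (3 // 4)                {0,1,2,3,4,5,6,7,8,9,10,11,12,13,14,15,16,17,18,19,20,21,22,23,24,25,26,27,28,29,30,31}
step 34: q <- element                 {0,1,2,3,4,5,6,7,8,9,10,11,12,13,14,15,16,17,18,19,20,21,22,23,24,25,26,27,28,29,30,31}
step 35: p <- (p + 1)                 {0,1,2,3,4,5,6,7,8,9,10,11,12,13,14,15,16,17,18,19,20,21,22,23,24,25,26,27,28,29,30,31}
step 36: eval (p < 7)                 {0,1,2,3,4,5,6,7,8,9,10,11,12,13,14,15,16,17,18,19,20,21,22,23,24,25,26,27,28,29,30,31}
step 37: s <- (3 // 4)                {0,1,2,3,4,5,6,7,8,9,10,11,12,13,14,15,16,17,18,19,20,21,22,23,24,25,26,27,28,29,30,31}
step 38: q <- element                 {0,1,2,3,4,5,6,7,8,9,10,11,12,13,14,15,16,17,18,19,20,21,22,23,24,25,26,27,28,29,30,31}
step 39: p <- (p + 1)                 {0,1,2,3,4,5,6,7,8,9,10,11,12,13,14,15,16,17,18,19,20,21,22,23,24,25,26,27,28,29,30,31}
step 40: eval (p < 7)                 {0,1,2,3,4,5,6,7,8,9,10,11,12,13,14,15,16,17,18,19,20,21,22,23,24,25,26,27,28,29,30,31}
step 41: s <- (3 // 4)                {0,1,2,3,4,5,6,7,8,9,10,11,12,13,14,15,16,17,18,19,20,21,22,23,24,25,26,27,28,29,30,31}
step 42: q <- element                 {0,1,2,3,4,5,6,7,8,9,10,11,12,13,14,15,16,17,18,19,20,21,22,23,24,25,26,27,28,29,30,31}
step 43: p <- (p + 1)                 {0,1,2,3,4,5,6,7,8,9,10,11,12,13,14,15,16,17,18,19,20,21,22,23,24,25,26,27,28,29,30,31}
step 44: eval (p < 7)                 {0,1,2,3,4,5,6,7,8,9,10,11,12,13,14,15,16,17,18,19,20,21,22,23,24,25,26,27,28,29,30,31}
step 45: s <- (3 // 4)                {0,1,2,3,4,5,6,7,8,9,10,11,12,13,14,15,16,17,18,19,20,21,22,23,24,25,26,27,28,29,30,31}
step 46: q <- element                 {0,1,2,3,4,5,6,7,8,9,10,11,12,13,14,15,16,17,18,19,20,21,22,23,24,25,26,27,28,29,30,31}
step 47: p <- (p + 1)                 {0,1,2,3,4,5,6,7,8,9,10,11,12,13,14,15,16,17,18,19,20,21,22,23,24,25,26,27,28,29,30,31}
step 48: eval (p < 7)                 {0,1,2,3,4,5,6,7,8,9,10,11,12,13,14,15,16,17,18,19,20,21,22,23,24,25,26,27,28,29,30,31}
step 49: s <- (3 // 4)                {0,1,2,3,4,5,6,7,8,9,10,11,12,13,14,15,16,17,18,19,20,21,22,23,24,25,26,27,28,29,30,31}
step 50: q <- element                 {0,1,2,3,4,5,6,7,8,9,10,11,12,13,14,15,16,17,18,19,20,21,22,23,24,25,26,27,28,29,30,31}
step 51: p <- (p + 1)                 {0,1,2,3,4,5,6,7,8,9,10,11,12,13,14,15,16,17,18,19,20,21,22,23,24,25,26,27,28,29,30,31}
step 52: eval (p < 7)                 {0,1,2,3,4,5,6,7,8,9,10,11,12,13,14,15,16,17,18,19,20,21,22,23,24,25,26,27,28,29,30,31}
step 53: p <- (max(7, 1) + q)         {0,1,2,3,4,5,6,7,8,9,10,11,12,13,14,15,16,17,18,19,20,21,22,23,24,25,26,27,28,29,30,31}

Answer: 54 steps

s: 0,0,0,0,0,0,0,0,0,0,0,0,0,0,0,0,0,0,0,0,0,0,0,0,0,0,0,0,0,0,0,0
p: 7,8,9,10,11,12,13,14,15,16,17,18,19,20,21,22,23,24,25,26,27,28,29,30,31,32,33,34,35,36,37,38
q: 0,1,2,3,4,5,6,7,8,9,10,11,12,13,14,15,16,17,18,19,20,21,22,23,24,25,26,27,28,29,30,31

steps = 54; useful = 1458; efficiency = 1458/1728 = 27/32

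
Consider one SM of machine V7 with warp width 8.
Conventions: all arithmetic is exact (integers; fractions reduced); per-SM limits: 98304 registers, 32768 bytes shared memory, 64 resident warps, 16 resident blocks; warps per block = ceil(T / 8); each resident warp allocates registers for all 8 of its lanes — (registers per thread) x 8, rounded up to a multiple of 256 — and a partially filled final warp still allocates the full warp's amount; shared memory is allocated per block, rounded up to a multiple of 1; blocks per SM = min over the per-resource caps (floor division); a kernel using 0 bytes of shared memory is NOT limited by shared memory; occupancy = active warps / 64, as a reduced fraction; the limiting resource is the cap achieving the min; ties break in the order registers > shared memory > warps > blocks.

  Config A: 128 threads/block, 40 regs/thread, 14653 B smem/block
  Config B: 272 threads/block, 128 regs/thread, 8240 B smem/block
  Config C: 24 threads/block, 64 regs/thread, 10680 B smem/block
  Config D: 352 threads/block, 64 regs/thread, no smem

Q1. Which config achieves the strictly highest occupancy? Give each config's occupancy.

occupancies: A 1/2, B 17/32, C 9/64, D 11/16

Answer: D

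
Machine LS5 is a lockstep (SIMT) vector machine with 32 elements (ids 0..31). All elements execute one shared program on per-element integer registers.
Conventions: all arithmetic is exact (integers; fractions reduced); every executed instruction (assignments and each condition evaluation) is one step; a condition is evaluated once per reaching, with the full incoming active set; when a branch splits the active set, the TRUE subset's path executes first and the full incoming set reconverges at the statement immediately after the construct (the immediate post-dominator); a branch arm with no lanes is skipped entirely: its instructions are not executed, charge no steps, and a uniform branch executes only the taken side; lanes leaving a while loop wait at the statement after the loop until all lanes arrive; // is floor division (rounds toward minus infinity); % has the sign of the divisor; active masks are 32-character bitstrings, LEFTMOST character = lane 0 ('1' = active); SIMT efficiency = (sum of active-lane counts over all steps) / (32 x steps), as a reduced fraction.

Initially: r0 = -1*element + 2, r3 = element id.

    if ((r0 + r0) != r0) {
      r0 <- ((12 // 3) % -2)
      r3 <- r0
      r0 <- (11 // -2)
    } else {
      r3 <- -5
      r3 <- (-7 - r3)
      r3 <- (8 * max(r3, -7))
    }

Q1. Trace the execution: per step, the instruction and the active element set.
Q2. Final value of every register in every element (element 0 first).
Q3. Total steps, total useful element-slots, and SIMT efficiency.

step 0: eval ((r0 + r0) != r0)       11111111111111111111111111111111
step 1: r0 <- ((12 // 3) % -2)       11011111111111111111111111111111
step 2: r3 <- r0                     11011111111111111111111111111111
step 3: r0 <- (11 // -2)             11011111111111111111111111111111
step 4: r3 <- -5                     00100000000000000000000000000000
step 5: r3 <- (-7 - r3)              00100000000000000000000000000000
step 6: r3 <- (8 * max(r3, -7))      00100000000000000000000000000000

Answer: 7 steps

r0: -6,-6,0,-6,-6,-6,-6,-6,-6,-6,-6,-6,-6,-6,-6,-6,-6,-6,-6,-6,-6,-6,-6,-6,-6,-6,-6,-6,-6,-6,-6,-6
r3: 0,0,-16,0,0,0,0,0,0,0,0,0,0,0,0,0,0,0,0,0,0,0,0,0,0,0,0,0,0,0,0,0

steps = 7; useful = 128; efficiency = 128/224 = 4/7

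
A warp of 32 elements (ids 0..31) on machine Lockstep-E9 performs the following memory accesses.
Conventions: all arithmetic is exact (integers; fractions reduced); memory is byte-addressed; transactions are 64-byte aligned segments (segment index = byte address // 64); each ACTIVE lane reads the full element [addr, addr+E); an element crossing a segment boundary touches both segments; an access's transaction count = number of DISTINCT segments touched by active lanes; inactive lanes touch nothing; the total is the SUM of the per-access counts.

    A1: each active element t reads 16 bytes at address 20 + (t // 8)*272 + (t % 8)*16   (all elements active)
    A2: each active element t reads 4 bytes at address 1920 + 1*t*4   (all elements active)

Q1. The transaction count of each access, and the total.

A1: 12 transactions
A2: 2 transactions

Answer: 12,2; total 14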